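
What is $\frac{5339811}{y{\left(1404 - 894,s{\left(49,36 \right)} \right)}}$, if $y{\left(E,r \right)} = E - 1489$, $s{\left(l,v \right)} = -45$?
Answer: $- \frac{5339811}{979} \approx -5454.4$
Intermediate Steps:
$y{\left(E,r \right)} = -1489 + E$
$\frac{5339811}{y{\left(1404 - 894,s{\left(49,36 \right)} \right)}} = \frac{5339811}{-1489 + \left(1404 - 894\right)} = \frac{5339811}{-1489 + 510} = \frac{5339811}{-979} = 5339811 \left(- \frac{1}{979}\right) = - \frac{5339811}{979}$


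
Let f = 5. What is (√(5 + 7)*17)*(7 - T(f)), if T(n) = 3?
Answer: 136*√3 ≈ 235.56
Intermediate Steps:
(√(5 + 7)*17)*(7 - T(f)) = (√(5 + 7)*17)*(7 - 1*3) = (√12*17)*(7 - 3) = ((2*√3)*17)*4 = (34*√3)*4 = 136*√3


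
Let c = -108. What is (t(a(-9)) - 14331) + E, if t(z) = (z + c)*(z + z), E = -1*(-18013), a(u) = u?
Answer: 5788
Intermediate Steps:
E = 18013
t(z) = 2*z*(-108 + z) (t(z) = (z - 108)*(z + z) = (-108 + z)*(2*z) = 2*z*(-108 + z))
(t(a(-9)) - 14331) + E = (2*(-9)*(-108 - 9) - 14331) + 18013 = (2*(-9)*(-117) - 14331) + 18013 = (2106 - 14331) + 18013 = -12225 + 18013 = 5788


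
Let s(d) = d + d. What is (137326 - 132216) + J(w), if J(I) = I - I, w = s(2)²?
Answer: 5110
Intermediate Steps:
s(d) = 2*d
w = 16 (w = (2*2)² = 4² = 16)
J(I) = 0
(137326 - 132216) + J(w) = (137326 - 132216) + 0 = 5110 + 0 = 5110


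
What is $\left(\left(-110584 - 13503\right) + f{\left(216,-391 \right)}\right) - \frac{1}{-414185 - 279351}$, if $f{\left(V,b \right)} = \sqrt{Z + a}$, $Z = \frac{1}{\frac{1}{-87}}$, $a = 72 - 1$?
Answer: $- \frac{86058801631}{693536} + 4 i \approx -1.2409 \cdot 10^{5} + 4.0 i$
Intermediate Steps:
$a = 71$ ($a = 72 - 1 = 71$)
$Z = -87$ ($Z = \frac{1}{- \frac{1}{87}} = -87$)
$f{\left(V,b \right)} = 4 i$ ($f{\left(V,b \right)} = \sqrt{-87 + 71} = \sqrt{-16} = 4 i$)
$\left(\left(-110584 - 13503\right) + f{\left(216,-391 \right)}\right) - \frac{1}{-414185 - 279351} = \left(\left(-110584 - 13503\right) + 4 i\right) - \frac{1}{-414185 - 279351} = \left(-124087 + 4 i\right) - \frac{1}{-693536} = \left(-124087 + 4 i\right) - - \frac{1}{693536} = \left(-124087 + 4 i\right) + \frac{1}{693536} = - \frac{86058801631}{693536} + 4 i$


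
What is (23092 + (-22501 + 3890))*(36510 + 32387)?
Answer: 308727457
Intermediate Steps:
(23092 + (-22501 + 3890))*(36510 + 32387) = (23092 - 18611)*68897 = 4481*68897 = 308727457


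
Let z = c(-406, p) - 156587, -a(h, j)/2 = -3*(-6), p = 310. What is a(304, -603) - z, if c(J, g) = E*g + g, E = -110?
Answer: 190341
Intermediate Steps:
c(J, g) = -109*g (c(J, g) = -110*g + g = -109*g)
a(h, j) = -36 (a(h, j) = -(-6)*(-6) = -2*18 = -36)
z = -190377 (z = -109*310 - 156587 = -33790 - 156587 = -190377)
a(304, -603) - z = -36 - 1*(-190377) = -36 + 190377 = 190341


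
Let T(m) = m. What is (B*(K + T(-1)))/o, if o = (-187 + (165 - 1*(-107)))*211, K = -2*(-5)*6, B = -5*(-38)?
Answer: 2242/3587 ≈ 0.62503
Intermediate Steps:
B = 190
K = 60 (K = 10*6 = 60)
o = 17935 (o = (-187 + (165 + 107))*211 = (-187 + 272)*211 = 85*211 = 17935)
(B*(K + T(-1)))/o = (190*(60 - 1))/17935 = (190*59)*(1/17935) = 11210*(1/17935) = 2242/3587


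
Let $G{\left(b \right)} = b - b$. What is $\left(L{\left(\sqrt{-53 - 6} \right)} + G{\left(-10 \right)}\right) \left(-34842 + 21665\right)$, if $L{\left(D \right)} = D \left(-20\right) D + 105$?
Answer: $-16932445$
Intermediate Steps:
$G{\left(b \right)} = 0$
$L{\left(D \right)} = 105 - 20 D^{2}$ ($L{\left(D \right)} = - 20 D D + 105 = - 20 D^{2} + 105 = 105 - 20 D^{2}$)
$\left(L{\left(\sqrt{-53 - 6} \right)} + G{\left(-10 \right)}\right) \left(-34842 + 21665\right) = \left(\left(105 - 20 \left(\sqrt{-53 - 6}\right)^{2}\right) + 0\right) \left(-34842 + 21665\right) = \left(\left(105 - 20 \left(\sqrt{-59}\right)^{2}\right) + 0\right) \left(-13177\right) = \left(\left(105 - 20 \left(i \sqrt{59}\right)^{2}\right) + 0\right) \left(-13177\right) = \left(\left(105 - -1180\right) + 0\right) \left(-13177\right) = \left(\left(105 + 1180\right) + 0\right) \left(-13177\right) = \left(1285 + 0\right) \left(-13177\right) = 1285 \left(-13177\right) = -16932445$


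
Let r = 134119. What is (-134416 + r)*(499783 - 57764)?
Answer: -131279643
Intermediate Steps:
(-134416 + r)*(499783 - 57764) = (-134416 + 134119)*(499783 - 57764) = -297*442019 = -131279643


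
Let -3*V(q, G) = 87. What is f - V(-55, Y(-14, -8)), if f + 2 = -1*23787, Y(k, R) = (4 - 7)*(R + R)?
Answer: -23760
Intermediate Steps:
Y(k, R) = -6*R
V(q, G) = -29 (V(q, G) = -⅓*87 = -29)
f = -23789 (f = -2 - 1*23787 = -2 - 23787 = -23789)
f - V(-55, Y(-14, -8)) = -23789 - 1*(-29) = -23789 + 29 = -23760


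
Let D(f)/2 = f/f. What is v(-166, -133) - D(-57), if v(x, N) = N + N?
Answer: -268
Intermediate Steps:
D(f) = 2 (D(f) = 2*(f/f) = 2*1 = 2)
v(x, N) = 2*N
v(-166, -133) - D(-57) = 2*(-133) - 1*2 = -266 - 2 = -268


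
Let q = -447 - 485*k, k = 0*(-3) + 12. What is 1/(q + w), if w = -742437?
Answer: -1/748704 ≈ -1.3356e-6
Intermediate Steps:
k = 12 (k = 0 + 12 = 12)
q = -6267 (q = -447 - 485*12 = -447 - 5820 = -6267)
1/(q + w) = 1/(-6267 - 742437) = 1/(-748704) = -1/748704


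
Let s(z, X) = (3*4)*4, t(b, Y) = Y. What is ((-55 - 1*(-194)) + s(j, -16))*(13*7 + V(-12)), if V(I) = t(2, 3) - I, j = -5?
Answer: 19822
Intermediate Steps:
s(z, X) = 48 (s(z, X) = 12*4 = 48)
V(I) = 3 - I
((-55 - 1*(-194)) + s(j, -16))*(13*7 + V(-12)) = ((-55 - 1*(-194)) + 48)*(13*7 + (3 - 1*(-12))) = ((-55 + 194) + 48)*(91 + (3 + 12)) = (139 + 48)*(91 + 15) = 187*106 = 19822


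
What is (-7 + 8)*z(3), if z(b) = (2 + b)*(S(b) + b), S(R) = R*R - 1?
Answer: 55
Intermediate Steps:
S(R) = -1 + R² (S(R) = R² - 1 = -1 + R²)
z(b) = (2 + b)*(-1 + b + b²) (z(b) = (2 + b)*((-1 + b²) + b) = (2 + b)*(-1 + b + b²))
(-7 + 8)*z(3) = (-7 + 8)*(-2 + 3 + 3³ + 3*3²) = 1*(-2 + 3 + 27 + 3*9) = 1*(-2 + 3 + 27 + 27) = 1*55 = 55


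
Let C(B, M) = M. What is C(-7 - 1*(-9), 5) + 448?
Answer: 453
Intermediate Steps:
C(-7 - 1*(-9), 5) + 448 = 5 + 448 = 453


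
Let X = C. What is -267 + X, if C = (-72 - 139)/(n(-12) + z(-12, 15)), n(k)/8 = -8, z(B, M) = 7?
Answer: -15008/57 ≈ -263.30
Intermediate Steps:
n(k) = -64 (n(k) = 8*(-8) = -64)
C = 211/57 (C = (-72 - 139)/(-64 + 7) = -211/(-57) = -211*(-1/57) = 211/57 ≈ 3.7018)
X = 211/57 ≈ 3.7018
-267 + X = -267 + 211/57 = -15008/57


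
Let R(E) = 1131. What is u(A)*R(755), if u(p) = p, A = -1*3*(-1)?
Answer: 3393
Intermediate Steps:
A = 3 (A = -3*(-1) = 3)
u(A)*R(755) = 3*1131 = 3393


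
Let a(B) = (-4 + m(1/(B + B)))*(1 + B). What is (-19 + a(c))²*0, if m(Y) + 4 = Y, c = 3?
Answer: 0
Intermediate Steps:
m(Y) = -4 + Y
a(B) = (1 + B)*(-8 + 1/(2*B)) (a(B) = (-4 + (-4 + 1/(B + B)))*(1 + B) = (-4 + (-4 + 1/(2*B)))*(1 + B) = (-8 + 1/(2*B))*(1 + B) = (1 + B)*(-8 + 1/(2*B)))
(-19 + a(c))²*0 = (-19 + (½)*(1 - 1*3*(15 + 16*3))/3)²*0 = (-19 + (½)*(⅓)*(1 - 1*3*(15 + 48)))²*0 = (-19 + (½)*(⅓)*(1 - 1*3*63))²*0 = (-19 + (½)*(⅓)*(1 - 189))²*0 = (-19 + (½)*(⅓)*(-188))²*0 = (-19 - 94/3)²*0 = (-151/3)²*0 = (22801/9)*0 = 0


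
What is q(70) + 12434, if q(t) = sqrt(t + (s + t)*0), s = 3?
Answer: 12434 + sqrt(70) ≈ 12442.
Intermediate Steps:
q(t) = sqrt(t) (q(t) = sqrt(t + (3 + t)*0) = sqrt(t + 0) = sqrt(t))
q(70) + 12434 = sqrt(70) + 12434 = 12434 + sqrt(70)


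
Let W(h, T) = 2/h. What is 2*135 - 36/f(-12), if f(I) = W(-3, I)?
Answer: 324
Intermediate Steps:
f(I) = -⅔ (f(I) = 2/(-3) = 2*(-⅓) = -⅔)
2*135 - 36/f(-12) = 2*135 - 36/(-⅔) = 270 - 36*(-3/2) = 270 + 54 = 324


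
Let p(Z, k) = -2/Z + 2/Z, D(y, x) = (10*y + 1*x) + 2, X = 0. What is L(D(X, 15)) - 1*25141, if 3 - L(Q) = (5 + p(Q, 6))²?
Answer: -25163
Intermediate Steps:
D(y, x) = 2 + x + 10*y (D(y, x) = (10*y + x) + 2 = (x + 10*y) + 2 = 2 + x + 10*y)
p(Z, k) = 0
L(Q) = -22 (L(Q) = 3 - (5 + 0)² = 3 - 1*5² = 3 - 1*25 = 3 - 25 = -22)
L(D(X, 15)) - 1*25141 = -22 - 1*25141 = -22 - 25141 = -25163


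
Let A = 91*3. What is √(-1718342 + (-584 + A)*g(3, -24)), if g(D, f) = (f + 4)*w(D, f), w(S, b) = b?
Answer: I*√1867622 ≈ 1366.6*I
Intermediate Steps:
g(D, f) = f*(4 + f) (g(D, f) = (f + 4)*f = (4 + f)*f = f*(4 + f))
A = 273
√(-1718342 + (-584 + A)*g(3, -24)) = √(-1718342 + (-584 + 273)*(-24*(4 - 24))) = √(-1718342 - (-7464)*(-20)) = √(-1718342 - 311*480) = √(-1718342 - 149280) = √(-1867622) = I*√1867622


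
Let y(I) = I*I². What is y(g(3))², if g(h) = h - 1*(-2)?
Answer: 15625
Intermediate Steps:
g(h) = 2 + h (g(h) = h + 2 = 2 + h)
y(I) = I³
y(g(3))² = ((2 + 3)³)² = (5³)² = 125² = 15625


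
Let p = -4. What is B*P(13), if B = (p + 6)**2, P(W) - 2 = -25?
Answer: -92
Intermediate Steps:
P(W) = -23 (P(W) = 2 - 25 = -23)
B = 4 (B = (-4 + 6)**2 = 2**2 = 4)
B*P(13) = 4*(-23) = -92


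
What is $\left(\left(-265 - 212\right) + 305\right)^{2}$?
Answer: $29584$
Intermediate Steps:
$\left(\left(-265 - 212\right) + 305\right)^{2} = \left(-477 + 305\right)^{2} = \left(-172\right)^{2} = 29584$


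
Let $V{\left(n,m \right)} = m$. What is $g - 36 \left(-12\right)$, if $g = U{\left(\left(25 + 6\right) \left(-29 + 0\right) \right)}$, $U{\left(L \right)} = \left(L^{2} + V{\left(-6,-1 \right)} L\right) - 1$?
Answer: $809531$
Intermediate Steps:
$U{\left(L \right)} = -1 + L^{2} - L$ ($U{\left(L \right)} = \left(L^{2} - L\right) - 1 = -1 + L^{2} - L$)
$g = 809099$ ($g = -1 + \left(\left(25 + 6\right) \left(-29 + 0\right)\right)^{2} - \left(25 + 6\right) \left(-29 + 0\right) = -1 + \left(31 \left(-29\right)\right)^{2} - 31 \left(-29\right) = -1 + \left(-899\right)^{2} - -899 = -1 + 808201 + 899 = 809099$)
$g - 36 \left(-12\right) = 809099 - 36 \left(-12\right) = 809099 - -432 = 809099 + 432 = 809531$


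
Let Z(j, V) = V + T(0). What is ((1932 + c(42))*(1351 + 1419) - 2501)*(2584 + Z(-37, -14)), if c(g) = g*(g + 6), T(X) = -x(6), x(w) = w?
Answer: 28033388876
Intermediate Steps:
T(X) = -6 (T(X) = -1*6 = -6)
c(g) = g*(6 + g)
Z(j, V) = -6 + V (Z(j, V) = V - 6 = -6 + V)
((1932 + c(42))*(1351 + 1419) - 2501)*(2584 + Z(-37, -14)) = ((1932 + 42*(6 + 42))*(1351 + 1419) - 2501)*(2584 + (-6 - 14)) = ((1932 + 42*48)*2770 - 2501)*(2584 - 20) = ((1932 + 2016)*2770 - 2501)*2564 = (3948*2770 - 2501)*2564 = (10935960 - 2501)*2564 = 10933459*2564 = 28033388876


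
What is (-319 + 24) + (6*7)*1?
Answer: -253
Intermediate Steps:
(-319 + 24) + (6*7)*1 = -295 + 42*1 = -295 + 42 = -253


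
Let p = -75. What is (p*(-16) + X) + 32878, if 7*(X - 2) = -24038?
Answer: 30646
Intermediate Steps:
X = -3432 (X = 2 + (⅐)*(-24038) = 2 - 3434 = -3432)
(p*(-16) + X) + 32878 = (-75*(-16) - 3432) + 32878 = (1200 - 3432) + 32878 = -2232 + 32878 = 30646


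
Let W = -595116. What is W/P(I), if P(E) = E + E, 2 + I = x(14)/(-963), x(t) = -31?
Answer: 286548354/1895 ≈ 1.5121e+5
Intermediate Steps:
I = -1895/963 (I = -2 - 31/(-963) = -2 - 31*(-1/963) = -2 + 31/963 = -1895/963 ≈ -1.9678)
P(E) = 2*E
W/P(I) = -595116/(2*(-1895/963)) = -595116/(-3790/963) = -595116*(-963/3790) = 286548354/1895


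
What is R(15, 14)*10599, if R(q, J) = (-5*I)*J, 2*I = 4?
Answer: -1483860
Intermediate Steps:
I = 2 (I = (½)*4 = 2)
R(q, J) = -10*J (R(q, J) = (-5*2)*J = -10*J)
R(15, 14)*10599 = -10*14*10599 = -140*10599 = -1483860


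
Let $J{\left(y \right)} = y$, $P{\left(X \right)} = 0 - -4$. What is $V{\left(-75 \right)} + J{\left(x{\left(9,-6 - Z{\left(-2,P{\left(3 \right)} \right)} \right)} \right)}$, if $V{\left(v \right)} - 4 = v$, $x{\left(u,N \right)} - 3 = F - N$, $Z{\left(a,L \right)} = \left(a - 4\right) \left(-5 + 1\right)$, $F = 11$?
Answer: $-27$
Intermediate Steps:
$P{\left(X \right)} = 4$ ($P{\left(X \right)} = 0 + 4 = 4$)
$Z{\left(a,L \right)} = 16 - 4 a$ ($Z{\left(a,L \right)} = \left(-4 + a\right) \left(-4\right) = 16 - 4 a$)
$x{\left(u,N \right)} = 14 - N$ ($x{\left(u,N \right)} = 3 - \left(-11 + N\right) = 14 - N$)
$V{\left(v \right)} = 4 + v$
$V{\left(-75 \right)} + J{\left(x{\left(9,-6 - Z{\left(-2,P{\left(3 \right)} \right)} \right)} \right)} = \left(4 - 75\right) - \left(-20 - \left(16 - -8\right)\right) = -71 - \left(-20 - \left(16 + 8\right)\right) = -71 + \left(14 - \left(-6 - 24\right)\right) = -71 + \left(14 - -30\right) = -71 + \left(14 + 30\right) = -71 + 44 = -27$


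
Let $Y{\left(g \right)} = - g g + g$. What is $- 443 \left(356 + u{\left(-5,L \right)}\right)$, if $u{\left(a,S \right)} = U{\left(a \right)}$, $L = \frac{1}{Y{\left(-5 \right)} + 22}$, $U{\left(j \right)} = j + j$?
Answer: $-153278$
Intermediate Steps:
$U{\left(j \right)} = 2 j$
$Y{\left(g \right)} = g - g^{2}$ ($Y{\left(g \right)} = - g^{2} + g = g - g^{2}$)
$L = - \frac{1}{8}$ ($L = \frac{1}{- 5 \left(1 - -5\right) + 22} = \frac{1}{- 5 \left(1 + 5\right) + 22} = \frac{1}{\left(-5\right) 6 + 22} = \frac{1}{-30 + 22} = \frac{1}{-8} = - \frac{1}{8} \approx -0.125$)
$u{\left(a,S \right)} = 2 a$
$- 443 \left(356 + u{\left(-5,L \right)}\right) = - 443 \left(356 + 2 \left(-5\right)\right) = - 443 \left(356 - 10\right) = \left(-443\right) 346 = -153278$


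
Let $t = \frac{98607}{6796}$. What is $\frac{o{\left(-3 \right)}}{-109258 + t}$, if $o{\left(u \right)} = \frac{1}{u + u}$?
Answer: $\frac{3398}{2227256283} \approx 1.5256 \cdot 10^{-6}$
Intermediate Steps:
$t = \frac{98607}{6796}$ ($t = 98607 \cdot \frac{1}{6796} = \frac{98607}{6796} \approx 14.51$)
$o{\left(u \right)} = \frac{1}{2 u}$
$\frac{o{\left(-3 \right)}}{-109258 + t} = \frac{\frac{1}{2} \frac{1}{-3}}{-109258 + \frac{98607}{6796}} = \frac{\frac{1}{2} \left(- \frac{1}{3}\right)}{- \frac{742418761}{6796}} = \left(- \frac{1}{6}\right) \left(- \frac{6796}{742418761}\right) = \frac{3398}{2227256283}$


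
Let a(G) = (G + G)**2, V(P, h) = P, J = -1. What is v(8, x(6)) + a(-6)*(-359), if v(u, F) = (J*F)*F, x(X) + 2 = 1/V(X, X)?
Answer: -1861177/36 ≈ -51699.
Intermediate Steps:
a(G) = 4*G**2 (a(G) = (2*G)**2 = 4*G**2)
x(X) = -2 + 1/X
v(u, F) = -F**2 (v(u, F) = (-F)*F = -F**2)
v(8, x(6)) + a(-6)*(-359) = -(-2 + 1/6)**2 + (4*(-6)**2)*(-359) = -(-2 + 1/6)**2 + (4*36)*(-359) = -(-11/6)**2 + 144*(-359) = -1*121/36 - 51696 = -121/36 - 51696 = -1861177/36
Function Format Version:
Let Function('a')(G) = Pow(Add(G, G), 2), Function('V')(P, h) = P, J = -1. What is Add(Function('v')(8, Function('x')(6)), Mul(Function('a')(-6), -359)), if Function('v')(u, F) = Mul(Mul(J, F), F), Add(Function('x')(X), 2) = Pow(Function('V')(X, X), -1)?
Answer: Rational(-1861177, 36) ≈ -51699.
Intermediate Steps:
Function('a')(G) = Mul(4, Pow(G, 2)) (Function('a')(G) = Pow(Mul(2, G), 2) = Mul(4, Pow(G, 2)))
Function('x')(X) = Add(-2, Pow(X, -1))
Function('v')(u, F) = Mul(-1, Pow(F, 2)) (Function('v')(u, F) = Mul(Mul(-1, F), F) = Mul(-1, Pow(F, 2)))
Add(Function('v')(8, Function('x')(6)), Mul(Function('a')(-6), -359)) = Add(Mul(-1, Pow(Add(-2, Pow(6, -1)), 2)), Mul(Mul(4, Pow(-6, 2)), -359)) = Add(Mul(-1, Pow(Add(-2, Rational(1, 6)), 2)), Mul(Mul(4, 36), -359)) = Add(Mul(-1, Pow(Rational(-11, 6), 2)), Mul(144, -359)) = Add(Mul(-1, Rational(121, 36)), -51696) = Add(Rational(-121, 36), -51696) = Rational(-1861177, 36)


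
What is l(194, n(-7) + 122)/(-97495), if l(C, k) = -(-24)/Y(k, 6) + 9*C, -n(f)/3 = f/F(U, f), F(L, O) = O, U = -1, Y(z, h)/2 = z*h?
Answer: -207776/11601905 ≈ -0.017909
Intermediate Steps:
Y(z, h) = 2*h*z (Y(z, h) = 2*(z*h) = 2*(h*z) = 2*h*z)
n(f) = -3 (n(f) = -3*f/f = -3*1 = -3)
l(C, k) = 2/k + 9*C (l(C, k) = -(-24)/(2*6*k) + 9*C = -(-24)/(12*k) + 9*C = -(-24)*1/(12*k) + 9*C = -(-2)/k + 9*C = 2/k + 9*C)
l(194, n(-7) + 122)/(-97495) = (2/(-3 + 122) + 9*194)/(-97495) = (2/119 + 1746)*(-1/97495) = (207776/119)*(-1/97495) = -207776/11601905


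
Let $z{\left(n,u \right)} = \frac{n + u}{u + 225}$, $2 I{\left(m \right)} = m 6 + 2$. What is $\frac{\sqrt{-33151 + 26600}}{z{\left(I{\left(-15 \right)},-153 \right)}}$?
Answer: $- \frac{72 i \sqrt{6551}}{197} \approx - 29.581 i$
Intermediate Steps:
$I{\left(m \right)} = 1 + 3 m$ ($I{\left(m \right)} = \frac{m 6 + 2}{2} = \frac{6 m + 2}{2} = \frac{2 + 6 m}{2} = 1 + 3 m$)
$z{\left(n,u \right)} = \frac{n + u}{225 + u}$
$\frac{\sqrt{-33151 + 26600}}{z{\left(I{\left(-15 \right)},-153 \right)}} = \frac{\sqrt{-33151 + 26600}}{\frac{1}{225 - 153} \left(\left(1 + 3 \left(-15\right)\right) - 153\right)} = \frac{\sqrt{-6551}}{\frac{1}{72} \left(\left(1 - 45\right) - 153\right)} = \frac{i \sqrt{6551}}{\frac{1}{72} \left(-44 - 153\right)} = \frac{i \sqrt{6551}}{\frac{1}{72} \left(-197\right)} = \frac{i \sqrt{6551}}{- \frac{197}{72}} = i \sqrt{6551} \left(- \frac{72}{197}\right) = - \frac{72 i \sqrt{6551}}{197}$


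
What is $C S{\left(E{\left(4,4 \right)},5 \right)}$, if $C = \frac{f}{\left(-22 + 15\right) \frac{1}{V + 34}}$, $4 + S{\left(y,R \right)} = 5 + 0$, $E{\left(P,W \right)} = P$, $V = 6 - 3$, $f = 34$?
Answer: $- \frac{1258}{7} \approx -179.71$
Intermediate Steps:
$V = 3$ ($V = 6 - 3 = 3$)
$S{\left(y,R \right)} = 1$ ($S{\left(y,R \right)} = -4 + \left(5 + 0\right) = -4 + 5 = 1$)
$C = - \frac{1258}{7}$ ($C = \frac{34}{\left(-22 + 15\right) \frac{1}{3 + 34}} = \frac{34}{\left(-7\right) \frac{1}{37}} = \frac{34}{- \frac{7}{37}} = 34 \left(- \frac{37}{7}\right) = - \frac{1258}{7} \approx -179.71$)
$C S{\left(E{\left(4,4 \right)},5 \right)} = \left(- \frac{1258}{7}\right) 1 = - \frac{1258}{7}$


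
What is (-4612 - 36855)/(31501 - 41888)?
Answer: 41467/10387 ≈ 3.9922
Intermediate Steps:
(-4612 - 36855)/(31501 - 41888) = -41467/(-10387) = -41467*(-1/10387) = 41467/10387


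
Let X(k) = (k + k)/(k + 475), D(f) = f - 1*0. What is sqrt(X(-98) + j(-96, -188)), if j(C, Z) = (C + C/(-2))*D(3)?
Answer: 2*I*sqrt(5135117)/377 ≈ 12.022*I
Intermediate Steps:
D(f) = f (D(f) = f + 0 = f)
X(k) = 2*k/(475 + k) (X(k) = (2*k)/(475 + k) = 2*k/(475 + k))
j(C, Z) = 3*C/2 (j(C, Z) = (C + C/(-2))*3 = (C + C*(-1/2))*3 = (C - C/2)*3 = (C/2)*3 = 3*C/2)
sqrt(X(-98) + j(-96, -188)) = sqrt(2*(-98)/(475 - 98) + (3/2)*(-96)) = sqrt(2*(-98)/377 - 144) = sqrt(2*(-98)*(1/377) - 144) = sqrt(-196/377 - 144) = sqrt(-54484/377) = 2*I*sqrt(5135117)/377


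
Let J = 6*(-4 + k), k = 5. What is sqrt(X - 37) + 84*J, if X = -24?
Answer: 504 + I*sqrt(61) ≈ 504.0 + 7.8102*I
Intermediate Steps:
J = 6 (J = 6*(-4 + 5) = 6*1 = 6)
sqrt(X - 37) + 84*J = sqrt(-24 - 37) + 84*6 = sqrt(-61) + 504 = I*sqrt(61) + 504 = 504 + I*sqrt(61)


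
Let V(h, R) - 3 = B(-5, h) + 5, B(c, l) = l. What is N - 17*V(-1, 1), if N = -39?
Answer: -158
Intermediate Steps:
V(h, R) = 8 + h (V(h, R) = 3 + (h + 5) = 3 + (5 + h) = 8 + h)
N - 17*V(-1, 1) = -39 - 17*(8 - 1) = -39 - 17*7 = -39 - 119 = -158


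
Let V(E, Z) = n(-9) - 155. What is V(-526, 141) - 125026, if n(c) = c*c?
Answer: -125100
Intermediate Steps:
n(c) = c**2
V(E, Z) = -74 (V(E, Z) = (-9)**2 - 155 = 81 - 155 = -74)
V(-526, 141) - 125026 = -74 - 125026 = -125100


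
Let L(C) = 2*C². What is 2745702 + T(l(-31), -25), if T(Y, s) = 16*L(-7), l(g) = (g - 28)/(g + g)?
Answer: 2747270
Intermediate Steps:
l(g) = (-28 + g)/(2*g) (l(g) = (-28 + g)/((2*g)) = (-28 + g)*(1/(2*g)) = (-28 + g)/(2*g))
T(Y, s) = 1568 (T(Y, s) = 16*(2*(-7)²) = 16*(2*49) = 16*98 = 1568)
2745702 + T(l(-31), -25) = 2745702 + 1568 = 2747270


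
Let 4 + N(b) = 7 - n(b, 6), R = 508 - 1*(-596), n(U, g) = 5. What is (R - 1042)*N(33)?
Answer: -124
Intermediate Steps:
R = 1104 (R = 508 + 596 = 1104)
N(b) = -2 (N(b) = -4 + (7 - 1*5) = -4 + (7 - 5) = -4 + 2 = -2)
(R - 1042)*N(33) = (1104 - 1042)*(-2) = 62*(-2) = -124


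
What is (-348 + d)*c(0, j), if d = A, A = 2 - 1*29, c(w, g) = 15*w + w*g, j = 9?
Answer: 0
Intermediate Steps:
c(w, g) = 15*w + g*w
A = -27 (A = 2 - 29 = -27)
d = -27
(-348 + d)*c(0, j) = (-348 - 27)*(0*(15 + 9)) = -0*24 = -375*0 = 0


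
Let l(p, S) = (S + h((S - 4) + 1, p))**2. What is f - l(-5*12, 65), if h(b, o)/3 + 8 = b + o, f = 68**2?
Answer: 2415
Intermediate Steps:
f = 4624
h(b, o) = -24 + 3*b + 3*o (h(b, o) = -24 + 3*(b + o) = -24 + (3*b + 3*o) = -24 + 3*b + 3*o)
l(p, S) = (-33 + 3*p + 4*S)**2 (l(p, S) = (S + (-24 + 3*((S - 4) + 1) + 3*p))**2 = (S + (-24 + 3*((-4 + S) + 1) + 3*p))**2 = (S + (-24 + 3*(-3 + S) + 3*p))**2 = (S + (-24 + (-9 + 3*S) + 3*p))**2 = (S + (-33 + 3*S + 3*p))**2 = (-33 + 3*p + 4*S)**2)
f - l(-5*12, 65) = 4624 - (-33 + 3*(-5*12) + 4*65)**2 = 4624 - (-33 + 3*(-60) + 260)**2 = 4624 - (-33 - 180 + 260)**2 = 4624 - 1*47**2 = 4624 - 1*2209 = 4624 - 2209 = 2415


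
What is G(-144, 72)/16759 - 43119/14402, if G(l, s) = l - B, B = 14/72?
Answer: -13044744169/4344536124 ≈ -3.0026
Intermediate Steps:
B = 7/36 (B = 14*(1/72) = 7/36 ≈ 0.19444)
G(l, s) = -7/36 + l (G(l, s) = l - 1*7/36 = l - 7/36 = -7/36 + l)
G(-144, 72)/16759 - 43119/14402 = (-7/36 - 144)/16759 - 43119/14402 = -5191/36*1/16759 - 43119*1/14402 = -5191/603324 - 43119/14402 = -13044744169/4344536124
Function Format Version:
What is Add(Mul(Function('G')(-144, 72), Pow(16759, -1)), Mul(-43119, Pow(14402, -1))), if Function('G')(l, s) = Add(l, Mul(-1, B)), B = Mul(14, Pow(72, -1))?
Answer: Rational(-13044744169, 4344536124) ≈ -3.0026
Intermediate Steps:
B = Rational(7, 36) (B = Mul(14, Rational(1, 72)) = Rational(7, 36) ≈ 0.19444)
Function('G')(l, s) = Add(Rational(-7, 36), l) (Function('G')(l, s) = Add(l, Mul(-1, Rational(7, 36))) = Add(l, Rational(-7, 36)) = Add(Rational(-7, 36), l))
Add(Mul(Function('G')(-144, 72), Pow(16759, -1)), Mul(-43119, Pow(14402, -1))) = Add(Mul(Add(Rational(-7, 36), -144), Pow(16759, -1)), Mul(-43119, Pow(14402, -1))) = Add(Mul(Rational(-5191, 36), Rational(1, 16759)), Mul(-43119, Rational(1, 14402))) = Add(Rational(-5191, 603324), Rational(-43119, 14402)) = Rational(-13044744169, 4344536124)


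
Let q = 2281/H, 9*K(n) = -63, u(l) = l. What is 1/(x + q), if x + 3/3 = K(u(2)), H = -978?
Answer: -978/10105 ≈ -0.096784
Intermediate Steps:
K(n) = -7 (K(n) = (⅑)*(-63) = -7)
x = -8 (x = -1 - 7 = -8)
q = -2281/978 (q = 2281/(-978) = 2281*(-1/978) = -2281/978 ≈ -2.3323)
1/(x + q) = 1/(-8 - 2281/978) = 1/(-10105/978) = -978/10105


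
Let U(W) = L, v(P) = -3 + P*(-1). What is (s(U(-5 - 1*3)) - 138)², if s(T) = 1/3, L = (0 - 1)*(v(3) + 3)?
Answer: 170569/9 ≈ 18952.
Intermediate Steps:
v(P) = -3 - P
L = 3 (L = (0 - 1)*((-3 - 1*3) + 3) = -((-3 - 3) + 3) = -(-6 + 3) = -1*(-3) = 3)
U(W) = 3
s(T) = ⅓
(s(U(-5 - 1*3)) - 138)² = (⅓ - 138)² = (-413/3)² = 170569/9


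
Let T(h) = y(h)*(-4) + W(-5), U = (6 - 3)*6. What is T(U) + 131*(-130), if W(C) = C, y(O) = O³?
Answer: -40363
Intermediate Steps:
U = 18 (U = 3*6 = 18)
T(h) = -5 - 4*h³ (T(h) = h³*(-4) - 5 = -4*h³ - 5 = -5 - 4*h³)
T(U) + 131*(-130) = (-5 - 4*18³) + 131*(-130) = (-5 - 4*5832) - 17030 = (-5 - 23328) - 17030 = -23333 - 17030 = -40363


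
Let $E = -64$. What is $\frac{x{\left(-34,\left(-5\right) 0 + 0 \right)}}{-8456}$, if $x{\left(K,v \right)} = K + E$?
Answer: $\frac{7}{604} \approx 0.011589$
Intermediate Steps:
$x{\left(K,v \right)} = -64 + K$ ($x{\left(K,v \right)} = K - 64 = -64 + K$)
$\frac{x{\left(-34,\left(-5\right) 0 + 0 \right)}}{-8456} = \frac{-64 - 34}{-8456} = \left(-98\right) \left(- \frac{1}{8456}\right) = \frac{7}{604}$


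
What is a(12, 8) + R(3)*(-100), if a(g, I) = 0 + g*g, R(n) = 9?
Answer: -756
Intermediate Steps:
a(g, I) = g**2 (a(g, I) = 0 + g**2 = g**2)
a(12, 8) + R(3)*(-100) = 12**2 + 9*(-100) = 144 - 900 = -756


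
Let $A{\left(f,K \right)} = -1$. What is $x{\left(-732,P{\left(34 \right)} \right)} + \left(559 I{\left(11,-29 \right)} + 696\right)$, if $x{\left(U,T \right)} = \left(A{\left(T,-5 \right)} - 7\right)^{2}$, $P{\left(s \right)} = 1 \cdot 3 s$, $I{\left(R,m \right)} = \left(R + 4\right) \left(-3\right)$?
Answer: $-24395$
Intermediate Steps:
$I{\left(R,m \right)} = -12 - 3 R$ ($I{\left(R,m \right)} = \left(4 + R\right) \left(-3\right) = -12 - 3 R$)
$P{\left(s \right)} = 3 s$
$x{\left(U,T \right)} = 64$ ($x{\left(U,T \right)} = \left(-1 - 7\right)^{2} = \left(-8\right)^{2} = 64$)
$x{\left(-732,P{\left(34 \right)} \right)} + \left(559 I{\left(11,-29 \right)} + 696\right) = 64 + \left(559 \left(-12 - 33\right) + 696\right) = 64 + \left(559 \left(-45\right) + 696\right) = 64 + \left(-25155 + 696\right) = 64 - 24459 = -24395$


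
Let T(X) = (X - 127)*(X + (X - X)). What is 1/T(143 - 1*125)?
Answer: -1/1962 ≈ -0.00050968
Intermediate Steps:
T(X) = X*(-127 + X) (T(X) = (-127 + X)*(X + 0) = (-127 + X)*X = X*(-127 + X))
1/T(143 - 1*125) = 1/((143 - 1*125)*(-127 + (143 - 1*125))) = 1/((143 - 125)*(-127 + (143 - 125))) = 1/(18*(-127 + 18)) = 1/(18*(-109)) = 1/(-1962) = -1/1962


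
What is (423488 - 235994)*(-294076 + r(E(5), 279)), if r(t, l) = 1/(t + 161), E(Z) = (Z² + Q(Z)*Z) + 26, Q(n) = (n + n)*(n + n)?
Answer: -19628944759917/356 ≈ -5.5137e+10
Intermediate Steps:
Q(n) = 4*n² (Q(n) = (2*n)*(2*n) = 4*n²)
E(Z) = 26 + Z² + 4*Z³ (E(Z) = (Z² + (4*Z²)*Z) + 26 = (Z² + 4*Z³) + 26 = 26 + Z² + 4*Z³)
r(t, l) = 1/(161 + t)
(423488 - 235994)*(-294076 + r(E(5), 279)) = (423488 - 235994)*(-294076 + 1/(161 + (26 + 5² + 4*5³))) = 187494*(-294076 + 1/(161 + (26 + 25 + 4*125))) = 187494*(-294076 + 1/(161 + (26 + 25 + 500))) = 187494*(-294076 + 1/(161 + 551)) = 187494*(-294076 + 1/712) = 187494*(-209382111/712) = -19628944759917/356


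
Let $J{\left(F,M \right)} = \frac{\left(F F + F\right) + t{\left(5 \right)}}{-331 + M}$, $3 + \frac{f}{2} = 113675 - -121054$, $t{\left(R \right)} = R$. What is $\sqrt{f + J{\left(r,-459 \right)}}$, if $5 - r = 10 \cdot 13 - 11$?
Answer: $\frac{\sqrt{292974812470}}{790} \approx 685.15$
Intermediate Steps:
$r = -114$ ($r = 5 - \left(10 \cdot 13 - 11\right) = 5 - \left(130 - 11\right) = 5 - 119 = -114$)
$f = 469452$ ($f = -6 + 2 \left(113675 - -121054\right) = -6 + 2 \left(113675 + 121054\right) = -6 + 2 \cdot 234729 = -6 + 469458 = 469452$)
$J{\left(F,M \right)} = \frac{5 + F + F^{2}}{-331 + M}$ ($J{\left(F,M \right)} = \frac{\left(F F + F\right) + 5}{-331 + M} = \frac{\left(F^{2} + F\right) + 5}{-331 + M} = \frac{\left(F + F^{2}\right) + 5}{-331 + M} = \frac{5 + F + F^{2}}{-331 + M}$)
$\sqrt{f + J{\left(r,-459 \right)}} = \sqrt{469452 + \frac{5 - 114 + \left(-114\right)^{2}}{-331 - 459}} = \sqrt{469452 + \frac{5 - 114 + 12996}{-790}} = \sqrt{469452 - \frac{12887}{790}} = \sqrt{\frac{370854193}{790}} = \frac{\sqrt{292974812470}}{790}$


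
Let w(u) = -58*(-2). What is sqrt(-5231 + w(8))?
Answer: I*sqrt(5115) ≈ 71.519*I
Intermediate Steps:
w(u) = 116
sqrt(-5231 + w(8)) = sqrt(-5231 + 116) = sqrt(-5115) = I*sqrt(5115)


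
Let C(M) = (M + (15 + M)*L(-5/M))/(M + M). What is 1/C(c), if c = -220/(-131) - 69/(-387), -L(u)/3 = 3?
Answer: -62786/2532509 ≈ -0.024792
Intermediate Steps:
L(u) = -9 (L(u) = -3*3 = -9)
c = 31393/16899 (c = -220*(-1/131) - 69*(-1/387) = 220/131 + 23/129 = 31393/16899 ≈ 1.8577)
C(M) = (-135 - 8*M)/(2*M) (C(M) = (M + (15 + M)*(-9))/(M + M) = (M + (-135 - 9*M))/((2*M)) = (-135 - 8*M)*(1/(2*M)) = (-135 - 8*M)/(2*M))
1/C(c) = 1/(-4 - 135/(2*31393/16899)) = 1/(-4 - 135/2*16899/31393) = 1/(-4 - 2281365/62786) = 1/(-2532509/62786) = -62786/2532509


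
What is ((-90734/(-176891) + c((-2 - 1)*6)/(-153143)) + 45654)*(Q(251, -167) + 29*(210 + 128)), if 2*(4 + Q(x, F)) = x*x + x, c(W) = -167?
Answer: 51231685583909522064/27089618413 ≈ 1.8912e+9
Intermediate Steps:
Q(x, F) = -4 + x/2 + x²/2 (Q(x, F) = -4 + (x*x + x)/2 = -4 + (x² + x)/2 = -4 + (x + x²)/2 = -4 + (x/2 + x²/2) = -4 + x/2 + x²/2)
((-90734/(-176891) + c((-2 - 1)*6)/(-153143)) + 45654)*(Q(251, -167) + 29*(210 + 128)) = ((-90734/(-176891) - 167/(-153143)) + 45654)*((-4 + (½)*251 + (½)*251²) + 29*(210 + 128)) = ((-90734*(-1/176891) - 167*(-1/153143)) + 45654)*((-4 + 251/2 + (½)*63001) + 29*338) = ((90734/176891 + 167/153143) + 45654)*((-4 + 251/2 + 63001/2) + 9802) = (13924817759/27089618413 + 45654)*(31622 + 9802) = (1236763363844861/27089618413)*41424 = 51231685583909522064/27089618413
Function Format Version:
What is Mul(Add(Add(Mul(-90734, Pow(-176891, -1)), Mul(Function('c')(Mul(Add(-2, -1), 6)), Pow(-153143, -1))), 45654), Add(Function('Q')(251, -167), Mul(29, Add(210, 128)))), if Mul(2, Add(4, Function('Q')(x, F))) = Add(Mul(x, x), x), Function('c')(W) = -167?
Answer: Rational(51231685583909522064, 27089618413) ≈ 1.8912e+9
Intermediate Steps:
Function('Q')(x, F) = Add(-4, Mul(Rational(1, 2), x), Mul(Rational(1, 2), Pow(x, 2))) (Function('Q')(x, F) = Add(-4, Mul(Rational(1, 2), Add(Mul(x, x), x))) = Add(-4, Mul(Rational(1, 2), Add(Pow(x, 2), x))) = Add(-4, Mul(Rational(1, 2), Add(x, Pow(x, 2)))) = Add(-4, Add(Mul(Rational(1, 2), x), Mul(Rational(1, 2), Pow(x, 2)))) = Add(-4, Mul(Rational(1, 2), x), Mul(Rational(1, 2), Pow(x, 2))))
Mul(Add(Add(Mul(-90734, Pow(-176891, -1)), Mul(Function('c')(Mul(Add(-2, -1), 6)), Pow(-153143, -1))), 45654), Add(Function('Q')(251, -167), Mul(29, Add(210, 128)))) = Mul(Add(Add(Mul(-90734, Pow(-176891, -1)), Mul(-167, Pow(-153143, -1))), 45654), Add(Add(-4, Mul(Rational(1, 2), 251), Mul(Rational(1, 2), Pow(251, 2))), Mul(29, Add(210, 128)))) = Mul(Add(Add(Mul(-90734, Rational(-1, 176891)), Mul(-167, Rational(-1, 153143))), 45654), Add(Add(-4, Rational(251, 2), Mul(Rational(1, 2), 63001)), Mul(29, 338))) = Mul(Add(Add(Rational(90734, 176891), Rational(167, 153143)), 45654), Add(Add(-4, Rational(251, 2), Rational(63001, 2)), 9802)) = Mul(Add(Rational(13924817759, 27089618413), 45654), Add(31622, 9802)) = Mul(Rational(1236763363844861, 27089618413), 41424) = Rational(51231685583909522064, 27089618413)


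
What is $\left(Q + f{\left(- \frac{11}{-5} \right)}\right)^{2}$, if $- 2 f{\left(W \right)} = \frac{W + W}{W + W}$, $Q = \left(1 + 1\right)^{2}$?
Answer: $\frac{49}{4} \approx 12.25$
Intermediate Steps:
$Q = 4$ ($Q = 2^{2} = 4$)
$f{\left(W \right)} = - \frac{1}{2}$ ($f{\left(W \right)} = - \frac{\left(W + W\right) \frac{1}{W + W}}{2} = - \frac{2 W \frac{1}{2 W}}{2} = \left(- \frac{1}{2}\right) 1 = - \frac{1}{2}$)
$\left(Q + f{\left(- \frac{11}{-5} \right)}\right)^{2} = \left(4 - \frac{1}{2}\right)^{2} = \left(\frac{7}{2}\right)^{2} = \frac{49}{4}$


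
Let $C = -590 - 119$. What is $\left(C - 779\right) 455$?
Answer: $-677040$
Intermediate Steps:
$C = -709$
$\left(C - 779\right) 455 = \left(-709 - 779\right) 455 = \left(-1488\right) 455 = -677040$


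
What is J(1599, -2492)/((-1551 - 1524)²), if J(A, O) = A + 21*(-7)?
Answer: 484/3151875 ≈ 0.00015356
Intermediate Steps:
J(A, O) = -147 + A (J(A, O) = A - 147 = -147 + A)
J(1599, -2492)/((-1551 - 1524)²) = (-147 + 1599)/((-1551 - 1524)²) = 1452/((-3075)²) = 1452/9455625 = 1452*(1/9455625) = 484/3151875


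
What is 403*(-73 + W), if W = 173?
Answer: 40300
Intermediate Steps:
403*(-73 + W) = 403*(-73 + 173) = 403*100 = 40300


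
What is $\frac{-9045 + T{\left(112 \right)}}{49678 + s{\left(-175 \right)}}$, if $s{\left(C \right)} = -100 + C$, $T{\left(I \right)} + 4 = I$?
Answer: $- \frac{8937}{49403} \approx -0.1809$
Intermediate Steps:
$T{\left(I \right)} = -4 + I$
$\frac{-9045 + T{\left(112 \right)}}{49678 + s{\left(-175 \right)}} = \frac{-9045 + \left(-4 + 112\right)}{49678 - 275} = \frac{-9045 + 108}{49678 - 275} = - \frac{8937}{49403}$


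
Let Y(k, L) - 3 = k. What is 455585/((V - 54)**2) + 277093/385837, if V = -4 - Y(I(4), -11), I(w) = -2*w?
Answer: 176559903882/1083816133 ≈ 162.91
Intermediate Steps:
Y(k, L) = 3 + k
V = 1 (V = -4 - (3 - 2*4) = -4 - (3 - 8) = -4 - 1*(-5) = -4 + 5 = 1)
455585/((V - 54)**2) + 277093/385837 = 455585/((1 - 54)**2) + 277093/385837 = 455585/((-53)**2) + 277093*(1/385837) = 455585/2809 + 277093/385837 = 176559903882/1083816133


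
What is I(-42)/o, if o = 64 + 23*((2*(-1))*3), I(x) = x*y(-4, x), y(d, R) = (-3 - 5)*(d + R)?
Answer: 7728/37 ≈ 208.86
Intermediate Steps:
y(d, R) = -8*R - 8*d (y(d, R) = -8*(R + d) = -8*R - 8*d)
I(x) = x*(32 - 8*x) (I(x) = x*(-8*x - 8*(-4)) = x*(-8*x + 32) = x*(32 - 8*x))
o = -74 (o = 64 + 23*(-2*3) = 64 + 23*(-6) = 64 - 138 = -74)
I(-42)/o = (8*(-42)*(4 - 1*(-42)))/(-74) = (8*(-42)*(4 + 42))*(-1/74) = (8*(-42)*46)*(-1/74) = -15456*(-1/74) = 7728/37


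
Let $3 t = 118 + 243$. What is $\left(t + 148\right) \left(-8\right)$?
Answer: $- \frac{6440}{3} \approx -2146.7$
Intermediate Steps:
$t = \frac{361}{3}$ ($t = \frac{118 + 243}{3} = \frac{1}{3} \cdot 361 = \frac{361}{3} \approx 120.33$)
$\left(t + 148\right) \left(-8\right) = \left(\frac{361}{3} + 148\right) \left(-8\right) = \frac{805}{3} \left(-8\right) = - \frac{6440}{3}$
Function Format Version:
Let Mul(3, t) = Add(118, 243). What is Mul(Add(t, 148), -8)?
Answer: Rational(-6440, 3) ≈ -2146.7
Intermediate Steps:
t = Rational(361, 3) (t = Mul(Rational(1, 3), Add(118, 243)) = Mul(Rational(1, 3), 361) = Rational(361, 3) ≈ 120.33)
Mul(Add(t, 148), -8) = Mul(Add(Rational(361, 3), 148), -8) = Mul(Rational(805, 3), -8) = Rational(-6440, 3)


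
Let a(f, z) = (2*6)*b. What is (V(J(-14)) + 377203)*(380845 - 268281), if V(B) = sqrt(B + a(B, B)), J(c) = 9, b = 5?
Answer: 42459478492 + 112564*sqrt(69) ≈ 4.2460e+10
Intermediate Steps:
a(f, z) = 60 (a(f, z) = (2*6)*5 = 12*5 = 60)
V(B) = sqrt(60 + B) (V(B) = sqrt(B + 60) = sqrt(60 + B))
(V(J(-14)) + 377203)*(380845 - 268281) = (sqrt(60 + 9) + 377203)*(380845 - 268281) = (sqrt(69) + 377203)*112564 = (377203 + sqrt(69))*112564 = 42459478492 + 112564*sqrt(69)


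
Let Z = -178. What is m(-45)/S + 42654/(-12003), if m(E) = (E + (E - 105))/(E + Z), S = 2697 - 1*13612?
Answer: -6921606401/1947722809 ≈ -3.5537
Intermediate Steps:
S = -10915 (S = 2697 - 13612 = -10915)
m(E) = (-105 + 2*E)/(-178 + E) (m(E) = (E + (E - 105))/(E - 178) = (E + (-105 + E))/(-178 + E) = (-105 + 2*E)/(-178 + E))
m(-45)/S + 42654/(-12003) = ((-105 + 2*(-45))/(-178 - 45))/(-10915) + 42654/(-12003) = ((-105 - 90)/(-223))*(-1/10915) + 42654*(-1/12003) = -1/223*(-195)*(-1/10915) - 14218/4001 = (195/223)*(-1/10915) - 14218/4001 = -39/486809 - 14218/4001 = -6921606401/1947722809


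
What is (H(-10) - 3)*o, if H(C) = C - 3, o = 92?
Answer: -1472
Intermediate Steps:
H(C) = -3 + C
(H(-10) - 3)*o = ((-3 - 10) - 3)*92 = (-13 - 3)*92 = -16*92 = -1472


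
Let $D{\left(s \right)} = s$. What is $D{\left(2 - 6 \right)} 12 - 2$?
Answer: $-50$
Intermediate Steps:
$D{\left(2 - 6 \right)} 12 - 2 = \left(2 - 6\right) 12 - 2 = \left(-4\right) 12 - 2 = -48 - 2 = -50$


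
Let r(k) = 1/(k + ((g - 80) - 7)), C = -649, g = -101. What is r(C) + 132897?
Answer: 111234788/837 ≈ 1.3290e+5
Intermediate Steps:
r(k) = 1/(-188 + k) (r(k) = 1/(k + ((-101 - 80) - 7)) = 1/(k + (-181 - 7)) = 1/(k - 188) = 1/(-188 + k))
r(C) + 132897 = 1/(-188 - 649) + 132897 = 1/(-837) + 132897 = -1/837 + 132897 = 111234788/837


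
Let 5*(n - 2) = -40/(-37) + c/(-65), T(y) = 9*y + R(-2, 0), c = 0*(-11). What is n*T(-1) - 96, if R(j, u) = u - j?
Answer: -4126/37 ≈ -111.51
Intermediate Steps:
c = 0
T(y) = 2 + 9*y (T(y) = 9*y + (0 - 1*(-2)) = 9*y + (0 + 2) = 9*y + 2 = 2 + 9*y)
n = 82/37 (n = 2 + (-40/(-37) + 0/(-65))/5 = 2 + (-40*(-1/37) + 0*(-1/65))/5 = 2 + (40/37 + 0)/5 = 2 + (⅕)*(40/37) = 2 + 8/37 = 82/37 ≈ 2.2162)
n*T(-1) - 96 = 82*(2 + 9*(-1))/37 - 96 = 82*(2 - 9)/37 - 96 = (82/37)*(-7) - 96 = -574/37 - 96 = -4126/37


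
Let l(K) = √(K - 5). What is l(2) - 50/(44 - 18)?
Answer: -25/13 + I*√3 ≈ -1.9231 + 1.732*I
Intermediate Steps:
l(K) = √(-5 + K)
l(2) - 50/(44 - 18) = √(-5 + 2) - 50/(44 - 18) = √(-3) - 50/26 = I*√3 + (1/26)*(-50) = I*√3 - 25/13 = -25/13 + I*√3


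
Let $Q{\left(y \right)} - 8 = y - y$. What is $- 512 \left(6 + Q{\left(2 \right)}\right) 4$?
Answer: $-28672$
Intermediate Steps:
$Q{\left(y \right)} = 8$ ($Q{\left(y \right)} = 8 + \left(y - y\right) = 8 + 0 = 8$)
$- 512 \left(6 + Q{\left(2 \right)}\right) 4 = - 512 \left(6 + 8\right) 4 = - 512 \cdot 14 \cdot 4 = \left(-512\right) 56 = -28672$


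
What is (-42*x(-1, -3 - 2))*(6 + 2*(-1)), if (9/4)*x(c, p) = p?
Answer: 1120/3 ≈ 373.33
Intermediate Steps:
x(c, p) = 4*p/9
(-42*x(-1, -3 - 2))*(6 + 2*(-1)) = (-56*(-3 - 2)/3)*(6 + 2*(-1)) = (-56*(-5)/3)*(6 - 2) = -42*(-20/9)*4 = (280/3)*4 = 1120/3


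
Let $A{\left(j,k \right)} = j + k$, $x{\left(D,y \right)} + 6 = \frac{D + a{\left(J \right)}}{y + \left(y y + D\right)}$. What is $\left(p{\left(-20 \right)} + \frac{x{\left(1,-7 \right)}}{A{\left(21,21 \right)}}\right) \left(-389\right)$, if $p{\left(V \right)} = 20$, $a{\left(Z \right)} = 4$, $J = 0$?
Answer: $- \frac{13952263}{1806} \approx -7725.5$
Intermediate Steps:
$x{\left(D,y \right)} = -6 + \frac{4 + D}{D + y + y^{2}}$ ($x{\left(D,y \right)} = -6 + \frac{D + 4}{y + \left(y y + D\right)} = -6 + \frac{4 + D}{y + \left(y^{2} + D\right)} = -6 + \frac{4 + D}{y + \left(D + y^{2}\right)} = -6 + \frac{4 + D}{D + y + y^{2}}$)
$\left(p{\left(-20 \right)} + \frac{x{\left(1,-7 \right)}}{A{\left(21,21 \right)}}\right) \left(-389\right) = \left(20 + \frac{\frac{1}{1 - 7 + \left(-7\right)^{2}} \left(4 - -42 - 6 \left(-7\right)^{2} - 5\right)}{21 + 21}\right) \left(-389\right) = \left(20 + \frac{\frac{1}{1 - 7 + 49} \left(4 + 42 - 294 - 5\right)}{42}\right) \left(-389\right) = \left(20 + \frac{4 + 42 - 294 - 5}{43} \cdot \frac{1}{42}\right) \left(-389\right) = \left(20 + \frac{1}{43} \left(-253\right) \frac{1}{42}\right) \left(-389\right) = \left(20 - \frac{253}{1806}\right) \left(-389\right) = \frac{35867}{1806} \left(-389\right) = - \frac{13952263}{1806}$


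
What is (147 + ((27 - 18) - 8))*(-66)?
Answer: -9768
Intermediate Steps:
(147 + ((27 - 18) - 8))*(-66) = (147 + (9 - 8))*(-66) = (147 + 1)*(-66) = 148*(-66) = -9768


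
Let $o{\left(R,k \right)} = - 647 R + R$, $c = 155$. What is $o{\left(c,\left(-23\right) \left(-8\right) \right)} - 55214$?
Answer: $-155344$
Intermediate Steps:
$o{\left(R,k \right)} = - 646 R$
$o{\left(c,\left(-23\right) \left(-8\right) \right)} - 55214 = \left(-646\right) 155 - 55214 = -100130 - 55214 = -155344$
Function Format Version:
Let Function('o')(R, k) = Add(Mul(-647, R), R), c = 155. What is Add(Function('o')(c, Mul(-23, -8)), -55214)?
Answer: -155344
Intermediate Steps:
Function('o')(R, k) = Mul(-646, R)
Add(Function('o')(c, Mul(-23, -8)), -55214) = Add(Mul(-646, 155), -55214) = Add(-100130, -55214) = -155344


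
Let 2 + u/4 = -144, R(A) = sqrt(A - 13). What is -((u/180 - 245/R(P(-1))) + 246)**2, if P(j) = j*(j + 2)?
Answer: -221303177/4050 - 76468*I*sqrt(14)/9 ≈ -54643.0 - 31791.0*I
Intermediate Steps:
P(j) = j*(2 + j)
R(A) = sqrt(-13 + A)
u = -584 (u = -8 + 4*(-144) = -8 - 576 = -584)
-((u/180 - 245/R(P(-1))) + 246)**2 = -((-584/180 - 245/sqrt(-13 - (2 - 1))) + 246)**2 = -((-584*1/180 - 245/sqrt(-13 - 1*1)) + 246)**2 = -((-146/45 - 245/sqrt(-13 - 1)) + 246)**2 = -((-146/45 - 245*(-I*sqrt(14)/14)) + 246)**2 = -((-146/45 - (-35)*I*sqrt(14)/2) + 246)**2 = -((-146/45 + 35*I*sqrt(14)/2) + 246)**2 = -(10924/45 + 35*I*sqrt(14)/2)**2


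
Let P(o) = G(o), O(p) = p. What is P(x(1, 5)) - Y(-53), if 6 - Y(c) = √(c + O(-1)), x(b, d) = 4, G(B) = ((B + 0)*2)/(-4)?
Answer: -8 + 3*I*√6 ≈ -8.0 + 7.3485*I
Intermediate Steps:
G(B) = -B/2 (G(B) = (B*2)*(-¼) = (2*B)*(-¼) = -B/2)
Y(c) = 6 - √(-1 + c) (Y(c) = 6 - √(c - 1) = 6 - √(-1 + c))
P(o) = -o/2
P(x(1, 5)) - Y(-53) = -½*4 - (6 - √(-1 - 53)) = -2 - (6 - √(-54)) = -2 - (6 - 3*I*√6) = -2 + (-6 + 3*I*√6) = -8 + 3*I*√6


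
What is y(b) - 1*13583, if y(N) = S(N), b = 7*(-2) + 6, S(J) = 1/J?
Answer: -108665/8 ≈ -13583.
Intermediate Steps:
S(J) = 1/J
b = -8 (b = -14 + 6 = -8)
y(N) = 1/N
y(b) - 1*13583 = 1/(-8) - 1*13583 = -⅛ - 13583 = -108665/8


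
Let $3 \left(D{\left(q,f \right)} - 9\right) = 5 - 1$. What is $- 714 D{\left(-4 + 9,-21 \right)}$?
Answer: $-7378$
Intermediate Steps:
$D{\left(q,f \right)} = \frac{31}{3}$ ($D{\left(q,f \right)} = 9 + \frac{5 - 1}{3} = 9 + \frac{1}{3} \cdot 4 = 9 + \frac{4}{3} = \frac{31}{3}$)
$- 714 D{\left(-4 + 9,-21 \right)} = \left(-714\right) \frac{31}{3} = -7378$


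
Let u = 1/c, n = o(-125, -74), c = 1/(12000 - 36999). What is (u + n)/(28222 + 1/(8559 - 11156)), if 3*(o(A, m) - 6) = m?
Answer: -194912641/219877599 ≈ -0.88646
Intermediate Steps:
o(A, m) = 6 + m/3
c = -1/24999 (c = 1/(-24999) = -1/24999 ≈ -4.0002e-5)
n = -56/3 (n = 6 + (⅓)*(-74) = 6 - 74/3 = -56/3 ≈ -18.667)
u = -24999 (u = 1/(-1/24999) = -24999)
(u + n)/(28222 + 1/(8559 - 11156)) = (-24999 - 56/3)/(28222 + 1/(8559 - 11156)) = -75053/(3*(28222 + 1/(-2597))) = -75053/(3*(28222 - 1/2597)) = -75053/(3*73292533/2597) = -75053/3*2597/73292533 = -194912641/219877599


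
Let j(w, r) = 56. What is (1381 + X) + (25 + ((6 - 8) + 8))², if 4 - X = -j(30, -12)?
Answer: 2402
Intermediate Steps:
X = 60 (X = 4 - (-1)*56 = 4 - 1*(-56) = 4 + 56 = 60)
(1381 + X) + (25 + ((6 - 8) + 8))² = (1381 + 60) + (25 + ((6 - 8) + 8))² = 1441 + (25 + (-2 + 8))² = 1441 + (25 + 6)² = 1441 + 31² = 1441 + 961 = 2402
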